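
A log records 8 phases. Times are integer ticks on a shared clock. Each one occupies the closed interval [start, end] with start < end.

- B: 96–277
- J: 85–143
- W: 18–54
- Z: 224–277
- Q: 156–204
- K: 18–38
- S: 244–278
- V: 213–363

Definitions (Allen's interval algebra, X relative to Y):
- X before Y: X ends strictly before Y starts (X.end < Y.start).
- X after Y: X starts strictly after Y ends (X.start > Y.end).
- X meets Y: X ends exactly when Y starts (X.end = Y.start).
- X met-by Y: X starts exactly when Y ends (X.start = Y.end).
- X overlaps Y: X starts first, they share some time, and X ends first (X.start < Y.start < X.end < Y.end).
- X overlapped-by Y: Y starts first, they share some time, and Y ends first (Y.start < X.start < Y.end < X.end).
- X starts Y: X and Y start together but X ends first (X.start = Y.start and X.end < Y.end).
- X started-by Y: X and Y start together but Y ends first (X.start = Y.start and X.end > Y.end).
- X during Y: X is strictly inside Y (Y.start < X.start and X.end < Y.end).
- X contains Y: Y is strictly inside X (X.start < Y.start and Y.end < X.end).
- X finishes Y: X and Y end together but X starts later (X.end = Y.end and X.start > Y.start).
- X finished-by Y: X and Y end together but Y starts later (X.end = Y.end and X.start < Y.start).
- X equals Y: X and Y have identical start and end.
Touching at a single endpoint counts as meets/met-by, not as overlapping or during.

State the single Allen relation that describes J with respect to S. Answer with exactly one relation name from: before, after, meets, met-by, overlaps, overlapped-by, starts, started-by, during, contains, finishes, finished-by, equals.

before

J = [85, 143]; S = [244, 278].
Compare endpoints: J.start < S.start, J.start < S.end, J.end < S.start, J.end < S.end.
That pattern is 'before'.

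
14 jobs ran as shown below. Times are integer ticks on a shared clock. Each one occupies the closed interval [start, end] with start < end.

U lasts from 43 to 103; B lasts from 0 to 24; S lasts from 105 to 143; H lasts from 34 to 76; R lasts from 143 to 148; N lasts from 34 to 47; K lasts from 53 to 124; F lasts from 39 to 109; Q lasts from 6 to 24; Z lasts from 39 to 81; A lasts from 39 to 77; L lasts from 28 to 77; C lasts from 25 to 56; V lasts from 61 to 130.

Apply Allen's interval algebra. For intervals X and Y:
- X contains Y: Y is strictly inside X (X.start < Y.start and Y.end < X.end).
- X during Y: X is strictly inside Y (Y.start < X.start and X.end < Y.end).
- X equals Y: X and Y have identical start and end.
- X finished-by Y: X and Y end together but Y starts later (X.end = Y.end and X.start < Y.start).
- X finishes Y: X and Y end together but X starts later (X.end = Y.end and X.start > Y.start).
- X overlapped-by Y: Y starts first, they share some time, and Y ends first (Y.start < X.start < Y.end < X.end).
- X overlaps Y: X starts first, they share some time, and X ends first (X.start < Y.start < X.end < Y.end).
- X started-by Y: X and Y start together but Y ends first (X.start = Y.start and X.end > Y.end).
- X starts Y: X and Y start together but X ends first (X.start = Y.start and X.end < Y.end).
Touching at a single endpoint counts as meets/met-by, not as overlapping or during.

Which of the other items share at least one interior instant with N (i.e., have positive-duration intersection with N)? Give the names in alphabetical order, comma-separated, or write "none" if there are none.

A, C, F, H, L, U, Z

Target N = [34, 47].
A [39, 77] → overlapped-by → yes.
B [0, 24] → before → no.
C [25, 56] → contains → yes.
F [39, 109] → overlapped-by → yes.
H [34, 76] → started-by → yes.
K [53, 124] → after → no.
L [28, 77] → contains → yes.
Q [6, 24] → before → no.
R [143, 148] → after → no.
S [105, 143] → after → no.
U [43, 103] → overlapped-by → yes.
V [61, 130] → after → no.
Z [39, 81] → overlapped-by → yes.
Result: A, C, F, H, L, U, Z.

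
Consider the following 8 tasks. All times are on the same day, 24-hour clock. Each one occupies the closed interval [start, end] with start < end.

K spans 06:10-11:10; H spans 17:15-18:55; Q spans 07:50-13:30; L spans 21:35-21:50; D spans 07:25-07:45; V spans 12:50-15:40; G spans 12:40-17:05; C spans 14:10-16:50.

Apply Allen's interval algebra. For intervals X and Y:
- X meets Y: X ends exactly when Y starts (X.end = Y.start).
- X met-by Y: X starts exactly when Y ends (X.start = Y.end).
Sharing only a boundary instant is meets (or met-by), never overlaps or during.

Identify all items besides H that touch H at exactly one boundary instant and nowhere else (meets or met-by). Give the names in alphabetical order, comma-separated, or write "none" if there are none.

none

Target H = [17:15, 18:55].
C [14:10, 16:50] → before → no.
D [07:25, 07:45] → before → no.
G [12:40, 17:05] → before → no.
K [06:10, 11:10] → before → no.
L [21:35, 21:50] → after → no.
Q [07:50, 13:30] → before → no.
V [12:50, 15:40] → before → no.
Result: none.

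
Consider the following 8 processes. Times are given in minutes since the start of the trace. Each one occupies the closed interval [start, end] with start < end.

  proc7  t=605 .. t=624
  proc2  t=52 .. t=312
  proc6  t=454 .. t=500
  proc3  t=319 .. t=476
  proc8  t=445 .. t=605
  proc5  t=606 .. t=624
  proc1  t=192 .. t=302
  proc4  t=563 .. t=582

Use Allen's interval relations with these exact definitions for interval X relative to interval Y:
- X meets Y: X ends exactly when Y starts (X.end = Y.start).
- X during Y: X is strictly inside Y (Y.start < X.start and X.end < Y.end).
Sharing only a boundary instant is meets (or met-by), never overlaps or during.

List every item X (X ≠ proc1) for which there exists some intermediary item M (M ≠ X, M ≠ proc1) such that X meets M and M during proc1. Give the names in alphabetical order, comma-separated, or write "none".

Target proc1 = [t=192, t=302].
Intermediaries M with M during proc1: none.
Union: none.

none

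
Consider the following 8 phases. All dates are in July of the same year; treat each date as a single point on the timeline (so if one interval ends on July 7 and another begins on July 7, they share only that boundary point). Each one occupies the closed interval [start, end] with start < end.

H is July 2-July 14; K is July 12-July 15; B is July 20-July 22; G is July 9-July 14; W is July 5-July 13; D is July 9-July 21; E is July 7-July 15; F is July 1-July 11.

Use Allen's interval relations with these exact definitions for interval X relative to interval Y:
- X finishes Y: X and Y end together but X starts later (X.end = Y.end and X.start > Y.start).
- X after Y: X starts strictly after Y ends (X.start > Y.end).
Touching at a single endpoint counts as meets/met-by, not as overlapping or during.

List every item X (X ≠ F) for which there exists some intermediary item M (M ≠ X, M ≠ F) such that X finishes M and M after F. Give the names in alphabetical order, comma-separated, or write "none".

none

Target F = [July 1, July 11].
Intermediaries M with M after F: B, K.
Via B — items with X finishes B: none.
Via K — items with X finishes K: none.
Union: none.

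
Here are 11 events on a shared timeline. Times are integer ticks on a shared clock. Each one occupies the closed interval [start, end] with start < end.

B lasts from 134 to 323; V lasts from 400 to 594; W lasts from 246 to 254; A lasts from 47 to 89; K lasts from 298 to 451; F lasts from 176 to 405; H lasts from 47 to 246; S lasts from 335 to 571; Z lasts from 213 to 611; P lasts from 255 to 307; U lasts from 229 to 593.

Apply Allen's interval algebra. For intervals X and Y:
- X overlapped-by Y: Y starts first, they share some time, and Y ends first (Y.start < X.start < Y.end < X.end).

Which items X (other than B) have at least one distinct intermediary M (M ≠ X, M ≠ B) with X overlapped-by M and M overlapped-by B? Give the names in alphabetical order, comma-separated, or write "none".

K, S, U, V, Z

Target B = [134, 323].
Intermediaries M with M overlapped-by B: F, K, U, Z.
Via F — items with X overlapped-by F: K, S, U, V, Z.
Via K — items with X overlapped-by K: S, V.
Via U — items with X overlapped-by U: V.
Via Z — items with X overlapped-by Z: none.
Union: K, S, U, V, Z.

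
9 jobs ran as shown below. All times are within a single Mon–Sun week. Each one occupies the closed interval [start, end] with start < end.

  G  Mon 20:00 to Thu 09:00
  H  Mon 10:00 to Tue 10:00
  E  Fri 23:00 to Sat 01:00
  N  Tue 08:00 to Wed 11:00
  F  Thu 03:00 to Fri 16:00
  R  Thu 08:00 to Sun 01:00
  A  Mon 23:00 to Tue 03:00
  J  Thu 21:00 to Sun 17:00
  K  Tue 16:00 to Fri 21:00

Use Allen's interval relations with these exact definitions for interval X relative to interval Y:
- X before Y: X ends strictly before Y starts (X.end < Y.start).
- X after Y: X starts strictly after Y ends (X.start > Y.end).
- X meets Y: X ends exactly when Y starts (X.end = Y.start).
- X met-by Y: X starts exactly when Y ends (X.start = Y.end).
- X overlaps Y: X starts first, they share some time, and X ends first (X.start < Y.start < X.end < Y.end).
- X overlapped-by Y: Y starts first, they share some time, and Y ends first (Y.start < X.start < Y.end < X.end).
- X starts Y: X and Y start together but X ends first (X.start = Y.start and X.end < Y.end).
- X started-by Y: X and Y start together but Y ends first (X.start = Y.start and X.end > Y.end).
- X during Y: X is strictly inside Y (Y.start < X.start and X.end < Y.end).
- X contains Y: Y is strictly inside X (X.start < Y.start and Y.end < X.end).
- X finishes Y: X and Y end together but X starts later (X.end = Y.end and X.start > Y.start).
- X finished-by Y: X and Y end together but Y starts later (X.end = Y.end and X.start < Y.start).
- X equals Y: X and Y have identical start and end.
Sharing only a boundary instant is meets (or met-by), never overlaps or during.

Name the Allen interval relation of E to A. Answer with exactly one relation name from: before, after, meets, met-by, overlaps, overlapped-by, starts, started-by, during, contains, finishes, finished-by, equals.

after

E = [Fri 23:00, Sat 01:00]; A = [Mon 23:00, Tue 03:00].
Compare endpoints: E.start > A.start, E.start > A.end, E.end > A.start, E.end > A.end.
That pattern is 'after'.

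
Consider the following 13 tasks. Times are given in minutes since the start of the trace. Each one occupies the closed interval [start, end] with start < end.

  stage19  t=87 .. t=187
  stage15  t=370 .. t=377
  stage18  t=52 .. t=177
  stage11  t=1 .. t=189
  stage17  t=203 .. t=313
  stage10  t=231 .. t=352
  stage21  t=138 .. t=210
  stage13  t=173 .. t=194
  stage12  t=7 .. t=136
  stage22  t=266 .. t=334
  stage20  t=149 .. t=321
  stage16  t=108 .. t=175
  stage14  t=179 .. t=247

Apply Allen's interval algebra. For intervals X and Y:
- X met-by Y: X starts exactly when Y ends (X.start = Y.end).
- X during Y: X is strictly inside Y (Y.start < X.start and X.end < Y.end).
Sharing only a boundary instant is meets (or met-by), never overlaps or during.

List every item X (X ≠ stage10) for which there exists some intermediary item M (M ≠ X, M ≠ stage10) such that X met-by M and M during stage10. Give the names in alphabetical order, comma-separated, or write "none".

Target stage10 = [t=231, t=352].
Intermediaries M with M during stage10: stage22.
Via stage22 — items with X met-by stage22: none.
Union: none.

none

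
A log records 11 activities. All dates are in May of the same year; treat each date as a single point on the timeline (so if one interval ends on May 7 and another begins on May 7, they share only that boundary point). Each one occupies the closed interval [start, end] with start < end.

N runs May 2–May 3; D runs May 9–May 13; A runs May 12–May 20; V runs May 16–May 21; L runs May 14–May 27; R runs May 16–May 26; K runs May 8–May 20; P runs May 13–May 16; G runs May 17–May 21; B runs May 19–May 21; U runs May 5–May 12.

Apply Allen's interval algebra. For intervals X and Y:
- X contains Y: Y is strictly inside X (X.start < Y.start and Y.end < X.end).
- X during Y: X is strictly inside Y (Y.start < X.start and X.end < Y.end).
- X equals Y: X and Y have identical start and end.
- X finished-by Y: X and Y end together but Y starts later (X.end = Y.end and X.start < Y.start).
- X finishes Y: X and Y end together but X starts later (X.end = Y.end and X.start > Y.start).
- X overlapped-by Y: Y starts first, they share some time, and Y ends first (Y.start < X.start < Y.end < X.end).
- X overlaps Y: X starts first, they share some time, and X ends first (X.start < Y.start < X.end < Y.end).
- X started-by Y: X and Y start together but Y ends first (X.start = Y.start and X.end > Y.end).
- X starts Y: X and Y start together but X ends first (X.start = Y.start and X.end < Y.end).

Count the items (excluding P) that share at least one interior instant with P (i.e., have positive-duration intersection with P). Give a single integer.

Target P = [May 13, May 16].
A [May 12, May 20] → contains → counts.
B [May 19, May 21] → after → no.
D [May 9, May 13] → meets → no.
G [May 17, May 21] → after → no.
K [May 8, May 20] → contains → counts.
L [May 14, May 27] → overlapped-by → counts.
N [May 2, May 3] → before → no.
R [May 16, May 26] → met-by → no.
U [May 5, May 12] → before → no.
V [May 16, May 21] → met-by → no.
Total: 3.

3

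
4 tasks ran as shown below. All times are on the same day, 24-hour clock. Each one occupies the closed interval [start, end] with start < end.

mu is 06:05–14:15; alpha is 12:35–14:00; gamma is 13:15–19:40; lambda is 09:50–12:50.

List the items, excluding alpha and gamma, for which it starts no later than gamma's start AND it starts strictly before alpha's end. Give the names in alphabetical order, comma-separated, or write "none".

lambda, mu

Conditions: its start is no later than gamma's start (X.start <= 13:15) AND its start is strictly before alpha's end (X.start < 14:00).
lambda: start 09:50 <= 13:15? ✓; start 09:50 < 14:00? ✓ → yes.
mu: start 06:05 <= 13:15? ✓; start 06:05 < 14:00? ✓ → yes.
Result: lambda, mu.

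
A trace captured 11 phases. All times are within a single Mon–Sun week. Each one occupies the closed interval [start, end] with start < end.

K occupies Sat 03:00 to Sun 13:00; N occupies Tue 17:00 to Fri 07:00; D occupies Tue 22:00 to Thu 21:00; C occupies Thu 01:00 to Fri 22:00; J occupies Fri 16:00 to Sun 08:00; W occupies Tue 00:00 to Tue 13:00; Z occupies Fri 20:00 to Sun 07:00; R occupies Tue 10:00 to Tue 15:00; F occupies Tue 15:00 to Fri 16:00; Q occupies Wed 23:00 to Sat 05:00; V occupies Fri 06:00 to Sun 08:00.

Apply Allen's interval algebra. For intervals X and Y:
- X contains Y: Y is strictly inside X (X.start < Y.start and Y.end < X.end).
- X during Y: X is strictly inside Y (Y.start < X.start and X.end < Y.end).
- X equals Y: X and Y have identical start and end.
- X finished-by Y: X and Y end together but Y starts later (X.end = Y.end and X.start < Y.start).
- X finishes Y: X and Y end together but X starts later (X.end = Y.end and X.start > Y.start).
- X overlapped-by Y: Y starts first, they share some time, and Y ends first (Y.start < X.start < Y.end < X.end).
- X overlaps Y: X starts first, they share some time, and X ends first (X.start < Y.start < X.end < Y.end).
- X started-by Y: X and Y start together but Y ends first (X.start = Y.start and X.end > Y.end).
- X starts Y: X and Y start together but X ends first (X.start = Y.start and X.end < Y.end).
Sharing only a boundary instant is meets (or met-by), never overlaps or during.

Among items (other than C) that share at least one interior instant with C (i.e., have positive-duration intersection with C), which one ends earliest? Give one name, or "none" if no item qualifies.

D

Target C = [Thu 01:00, Fri 22:00].
D [Tue 22:00, Thu 21:00] → overlaps → candidate.
F [Tue 15:00, Fri 16:00] → overlaps → candidate.
J [Fri 16:00, Sun 08:00] → overlapped-by → candidate.
K [Sat 03:00, Sun 13:00] → after → excluded.
N [Tue 17:00, Fri 07:00] → overlaps → candidate.
Q [Wed 23:00, Sat 05:00] → contains → candidate.
R [Tue 10:00, Tue 15:00] → before → excluded.
V [Fri 06:00, Sun 08:00] → overlapped-by → candidate.
W [Tue 00:00, Tue 13:00] → before → excluded.
Z [Fri 20:00, Sun 07:00] → overlapped-by → candidate.
Among candidates, earliest end is Thu 21:00 → D.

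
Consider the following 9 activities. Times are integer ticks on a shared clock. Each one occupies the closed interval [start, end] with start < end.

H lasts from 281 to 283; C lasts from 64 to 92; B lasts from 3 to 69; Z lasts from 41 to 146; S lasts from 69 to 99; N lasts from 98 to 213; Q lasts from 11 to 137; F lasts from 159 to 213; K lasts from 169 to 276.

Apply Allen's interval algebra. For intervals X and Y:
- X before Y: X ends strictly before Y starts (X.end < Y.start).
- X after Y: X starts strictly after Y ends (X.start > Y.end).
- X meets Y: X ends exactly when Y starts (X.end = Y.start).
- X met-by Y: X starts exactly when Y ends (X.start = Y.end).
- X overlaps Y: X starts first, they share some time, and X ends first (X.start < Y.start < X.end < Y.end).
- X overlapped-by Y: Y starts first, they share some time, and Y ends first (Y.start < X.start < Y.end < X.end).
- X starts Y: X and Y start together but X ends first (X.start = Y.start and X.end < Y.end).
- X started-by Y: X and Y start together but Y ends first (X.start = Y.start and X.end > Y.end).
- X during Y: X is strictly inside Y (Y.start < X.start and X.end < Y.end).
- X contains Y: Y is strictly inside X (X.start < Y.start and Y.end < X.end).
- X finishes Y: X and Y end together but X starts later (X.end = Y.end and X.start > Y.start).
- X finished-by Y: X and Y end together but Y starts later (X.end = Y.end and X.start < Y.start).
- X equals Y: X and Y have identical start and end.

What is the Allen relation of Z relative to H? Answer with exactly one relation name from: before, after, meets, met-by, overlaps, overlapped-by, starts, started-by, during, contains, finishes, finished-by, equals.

before

Z = [41, 146]; H = [281, 283].
Compare endpoints: Z.start < H.start, Z.start < H.end, Z.end < H.start, Z.end < H.end.
That pattern is 'before'.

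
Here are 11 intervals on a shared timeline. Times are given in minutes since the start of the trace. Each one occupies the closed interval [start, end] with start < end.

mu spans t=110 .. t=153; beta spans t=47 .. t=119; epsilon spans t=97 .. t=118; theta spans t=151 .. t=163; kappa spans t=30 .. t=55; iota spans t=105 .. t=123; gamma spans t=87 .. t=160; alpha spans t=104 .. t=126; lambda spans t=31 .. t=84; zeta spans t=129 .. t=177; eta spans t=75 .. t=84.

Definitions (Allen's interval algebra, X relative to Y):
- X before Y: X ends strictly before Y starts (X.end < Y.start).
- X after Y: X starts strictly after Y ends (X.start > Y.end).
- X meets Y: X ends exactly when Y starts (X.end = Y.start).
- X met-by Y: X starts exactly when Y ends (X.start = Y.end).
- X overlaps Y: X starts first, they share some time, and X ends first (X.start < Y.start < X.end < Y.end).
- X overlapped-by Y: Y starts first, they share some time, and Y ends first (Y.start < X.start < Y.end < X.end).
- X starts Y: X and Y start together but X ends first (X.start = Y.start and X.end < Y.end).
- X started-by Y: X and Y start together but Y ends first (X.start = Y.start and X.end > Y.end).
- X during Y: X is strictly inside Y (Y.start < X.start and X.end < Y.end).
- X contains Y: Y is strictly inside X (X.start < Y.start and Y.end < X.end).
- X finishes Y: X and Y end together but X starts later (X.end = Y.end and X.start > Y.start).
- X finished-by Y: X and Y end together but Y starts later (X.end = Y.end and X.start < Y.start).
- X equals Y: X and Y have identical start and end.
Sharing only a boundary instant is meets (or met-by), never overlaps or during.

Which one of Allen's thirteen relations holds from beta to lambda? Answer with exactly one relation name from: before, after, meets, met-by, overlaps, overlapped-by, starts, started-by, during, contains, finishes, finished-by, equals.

beta = [t=47, t=119]; lambda = [t=31, t=84].
Compare endpoints: beta.start > lambda.start, beta.start < lambda.end, beta.end > lambda.start, beta.end > lambda.end.
That pattern is 'overlapped-by'.

overlapped-by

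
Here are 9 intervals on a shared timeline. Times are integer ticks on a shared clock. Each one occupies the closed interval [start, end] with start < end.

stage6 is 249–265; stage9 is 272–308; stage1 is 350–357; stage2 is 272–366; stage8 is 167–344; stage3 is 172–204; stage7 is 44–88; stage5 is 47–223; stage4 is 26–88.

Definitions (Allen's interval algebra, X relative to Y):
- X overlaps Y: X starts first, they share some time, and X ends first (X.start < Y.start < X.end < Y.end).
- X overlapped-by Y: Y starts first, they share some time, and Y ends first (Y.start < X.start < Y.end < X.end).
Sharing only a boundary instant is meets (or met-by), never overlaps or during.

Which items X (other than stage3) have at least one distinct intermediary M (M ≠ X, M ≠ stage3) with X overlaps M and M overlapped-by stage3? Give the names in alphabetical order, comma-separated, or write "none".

Target stage3 = [172, 204].
Intermediaries M with M overlapped-by stage3: none.
Union: none.

none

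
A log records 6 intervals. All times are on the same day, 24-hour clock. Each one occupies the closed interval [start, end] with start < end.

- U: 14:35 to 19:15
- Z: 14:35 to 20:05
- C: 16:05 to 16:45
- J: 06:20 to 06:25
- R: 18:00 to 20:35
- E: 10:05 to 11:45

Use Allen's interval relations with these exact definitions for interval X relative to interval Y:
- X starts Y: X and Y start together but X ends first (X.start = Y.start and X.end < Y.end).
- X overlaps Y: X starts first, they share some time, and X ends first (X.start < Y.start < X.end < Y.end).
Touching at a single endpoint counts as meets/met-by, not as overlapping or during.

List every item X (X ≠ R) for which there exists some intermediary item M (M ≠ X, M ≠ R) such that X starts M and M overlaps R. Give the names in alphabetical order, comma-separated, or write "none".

U

Target R = [18:00, 20:35].
Intermediaries M with M overlaps R: U, Z.
Via U — items with X starts U: none.
Via Z — items with X starts Z: U.
Union: U.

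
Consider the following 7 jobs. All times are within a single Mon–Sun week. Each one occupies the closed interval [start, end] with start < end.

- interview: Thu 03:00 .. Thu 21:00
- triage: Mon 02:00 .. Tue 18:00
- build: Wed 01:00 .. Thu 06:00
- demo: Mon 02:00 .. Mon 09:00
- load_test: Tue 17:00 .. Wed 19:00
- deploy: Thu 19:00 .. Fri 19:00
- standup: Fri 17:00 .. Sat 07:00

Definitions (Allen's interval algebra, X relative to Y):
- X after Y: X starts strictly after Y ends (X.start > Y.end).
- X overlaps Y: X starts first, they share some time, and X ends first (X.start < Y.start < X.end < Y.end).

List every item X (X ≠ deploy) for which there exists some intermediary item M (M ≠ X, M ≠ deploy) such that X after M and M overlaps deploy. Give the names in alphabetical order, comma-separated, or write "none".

standup

Target deploy = [Thu 19:00, Fri 19:00].
Intermediaries M with M overlaps deploy: interview.
Via interview — items with X after interview: standup.
Union: standup.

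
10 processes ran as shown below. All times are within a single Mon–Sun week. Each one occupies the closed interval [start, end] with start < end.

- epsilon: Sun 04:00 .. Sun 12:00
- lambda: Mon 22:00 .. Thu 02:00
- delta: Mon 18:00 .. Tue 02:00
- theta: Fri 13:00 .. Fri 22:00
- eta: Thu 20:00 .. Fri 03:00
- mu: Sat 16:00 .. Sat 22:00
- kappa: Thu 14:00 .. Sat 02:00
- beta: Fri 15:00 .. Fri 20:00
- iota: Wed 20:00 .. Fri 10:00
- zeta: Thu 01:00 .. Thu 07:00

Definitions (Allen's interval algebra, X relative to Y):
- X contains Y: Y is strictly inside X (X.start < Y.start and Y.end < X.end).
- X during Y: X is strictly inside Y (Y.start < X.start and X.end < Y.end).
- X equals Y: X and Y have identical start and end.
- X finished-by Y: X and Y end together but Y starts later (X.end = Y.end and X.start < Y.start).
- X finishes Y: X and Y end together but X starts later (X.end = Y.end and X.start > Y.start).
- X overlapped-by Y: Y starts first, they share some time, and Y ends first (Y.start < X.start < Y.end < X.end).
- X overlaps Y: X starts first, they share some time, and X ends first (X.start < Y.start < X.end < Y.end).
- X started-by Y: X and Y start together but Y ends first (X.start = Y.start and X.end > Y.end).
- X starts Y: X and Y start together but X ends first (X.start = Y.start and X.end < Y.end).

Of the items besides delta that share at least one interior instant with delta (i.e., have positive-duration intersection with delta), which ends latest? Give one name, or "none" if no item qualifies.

lambda

Target delta = [Mon 18:00, Tue 02:00].
beta [Fri 15:00, Fri 20:00] → after → excluded.
epsilon [Sun 04:00, Sun 12:00] → after → excluded.
eta [Thu 20:00, Fri 03:00] → after → excluded.
iota [Wed 20:00, Fri 10:00] → after → excluded.
kappa [Thu 14:00, Sat 02:00] → after → excluded.
lambda [Mon 22:00, Thu 02:00] → overlapped-by → candidate.
mu [Sat 16:00, Sat 22:00] → after → excluded.
theta [Fri 13:00, Fri 22:00] → after → excluded.
zeta [Thu 01:00, Thu 07:00] → after → excluded.
Among candidates, latest end is Thu 02:00 → lambda.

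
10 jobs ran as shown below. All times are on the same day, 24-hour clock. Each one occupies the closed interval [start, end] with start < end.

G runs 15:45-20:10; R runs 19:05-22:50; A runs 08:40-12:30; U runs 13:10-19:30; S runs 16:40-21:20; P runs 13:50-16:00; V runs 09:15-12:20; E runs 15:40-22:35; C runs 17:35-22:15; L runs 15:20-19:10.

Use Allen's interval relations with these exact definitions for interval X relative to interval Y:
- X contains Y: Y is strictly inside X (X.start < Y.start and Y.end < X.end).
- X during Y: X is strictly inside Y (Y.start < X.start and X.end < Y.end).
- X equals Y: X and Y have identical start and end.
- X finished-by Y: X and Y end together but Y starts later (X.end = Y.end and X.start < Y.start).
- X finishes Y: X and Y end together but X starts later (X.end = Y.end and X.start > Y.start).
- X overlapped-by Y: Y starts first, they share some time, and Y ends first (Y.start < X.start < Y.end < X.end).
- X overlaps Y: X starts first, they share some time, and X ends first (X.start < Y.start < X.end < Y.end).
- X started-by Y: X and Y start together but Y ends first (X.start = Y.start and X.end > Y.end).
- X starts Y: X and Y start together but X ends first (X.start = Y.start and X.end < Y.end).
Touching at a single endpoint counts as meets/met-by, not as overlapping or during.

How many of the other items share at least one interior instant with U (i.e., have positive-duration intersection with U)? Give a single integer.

Target U = [13:10, 19:30].
A [08:40, 12:30] → before → no.
C [17:35, 22:15] → overlapped-by → counts.
E [15:40, 22:35] → overlapped-by → counts.
G [15:45, 20:10] → overlapped-by → counts.
L [15:20, 19:10] → during → counts.
P [13:50, 16:00] → during → counts.
R [19:05, 22:50] → overlapped-by → counts.
S [16:40, 21:20] → overlapped-by → counts.
V [09:15, 12:20] → before → no.
Total: 7.

7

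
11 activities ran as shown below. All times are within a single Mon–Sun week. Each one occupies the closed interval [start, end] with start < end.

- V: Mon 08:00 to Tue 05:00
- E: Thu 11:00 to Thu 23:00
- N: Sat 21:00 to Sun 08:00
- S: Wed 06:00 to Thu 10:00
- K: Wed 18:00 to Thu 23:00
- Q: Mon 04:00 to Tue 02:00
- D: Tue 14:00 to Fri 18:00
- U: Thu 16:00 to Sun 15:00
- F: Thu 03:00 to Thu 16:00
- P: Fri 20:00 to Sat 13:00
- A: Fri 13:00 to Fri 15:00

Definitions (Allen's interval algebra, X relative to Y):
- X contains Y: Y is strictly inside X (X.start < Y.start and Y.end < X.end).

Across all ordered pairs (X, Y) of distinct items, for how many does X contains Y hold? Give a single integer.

Checking all 110 ordered pairs for relation 'contains'; matching pairs in alphabetical order:
(D, A): D contains A ✓
(D, E): D contains E ✓
(D, F): D contains F ✓
(D, K): D contains K ✓
(D, S): D contains S ✓
(K, F): K contains F ✓
(U, A): U contains A ✓
(U, N): U contains N ✓
(U, P): U contains P ✓
Count: 9.

9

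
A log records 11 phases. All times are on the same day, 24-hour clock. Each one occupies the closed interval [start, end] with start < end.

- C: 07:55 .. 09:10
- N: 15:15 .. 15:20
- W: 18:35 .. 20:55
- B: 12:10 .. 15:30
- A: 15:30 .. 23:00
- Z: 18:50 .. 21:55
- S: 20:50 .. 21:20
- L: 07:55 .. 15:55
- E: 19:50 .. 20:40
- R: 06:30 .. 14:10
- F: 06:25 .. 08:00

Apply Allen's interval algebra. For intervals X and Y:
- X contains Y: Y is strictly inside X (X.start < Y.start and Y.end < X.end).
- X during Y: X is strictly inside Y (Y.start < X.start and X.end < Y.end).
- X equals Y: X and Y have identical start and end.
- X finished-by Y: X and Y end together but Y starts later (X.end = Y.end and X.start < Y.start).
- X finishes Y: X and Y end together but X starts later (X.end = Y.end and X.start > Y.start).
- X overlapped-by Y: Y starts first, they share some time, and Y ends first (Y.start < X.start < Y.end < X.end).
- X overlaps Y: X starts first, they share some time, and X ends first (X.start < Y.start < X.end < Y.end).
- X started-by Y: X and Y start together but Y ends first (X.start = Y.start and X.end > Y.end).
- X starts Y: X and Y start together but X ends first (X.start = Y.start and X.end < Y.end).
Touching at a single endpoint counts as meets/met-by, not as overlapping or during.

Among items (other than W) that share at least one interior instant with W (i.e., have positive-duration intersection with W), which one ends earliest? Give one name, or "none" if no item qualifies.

E

Target W = [18:35, 20:55].
A [15:30, 23:00] → contains → candidate.
B [12:10, 15:30] → before → excluded.
C [07:55, 09:10] → before → excluded.
E [19:50, 20:40] → during → candidate.
F [06:25, 08:00] → before → excluded.
L [07:55, 15:55] → before → excluded.
N [15:15, 15:20] → before → excluded.
R [06:30, 14:10] → before → excluded.
S [20:50, 21:20] → overlapped-by → candidate.
Z [18:50, 21:55] → overlapped-by → candidate.
Among candidates, earliest end is 20:40 → E.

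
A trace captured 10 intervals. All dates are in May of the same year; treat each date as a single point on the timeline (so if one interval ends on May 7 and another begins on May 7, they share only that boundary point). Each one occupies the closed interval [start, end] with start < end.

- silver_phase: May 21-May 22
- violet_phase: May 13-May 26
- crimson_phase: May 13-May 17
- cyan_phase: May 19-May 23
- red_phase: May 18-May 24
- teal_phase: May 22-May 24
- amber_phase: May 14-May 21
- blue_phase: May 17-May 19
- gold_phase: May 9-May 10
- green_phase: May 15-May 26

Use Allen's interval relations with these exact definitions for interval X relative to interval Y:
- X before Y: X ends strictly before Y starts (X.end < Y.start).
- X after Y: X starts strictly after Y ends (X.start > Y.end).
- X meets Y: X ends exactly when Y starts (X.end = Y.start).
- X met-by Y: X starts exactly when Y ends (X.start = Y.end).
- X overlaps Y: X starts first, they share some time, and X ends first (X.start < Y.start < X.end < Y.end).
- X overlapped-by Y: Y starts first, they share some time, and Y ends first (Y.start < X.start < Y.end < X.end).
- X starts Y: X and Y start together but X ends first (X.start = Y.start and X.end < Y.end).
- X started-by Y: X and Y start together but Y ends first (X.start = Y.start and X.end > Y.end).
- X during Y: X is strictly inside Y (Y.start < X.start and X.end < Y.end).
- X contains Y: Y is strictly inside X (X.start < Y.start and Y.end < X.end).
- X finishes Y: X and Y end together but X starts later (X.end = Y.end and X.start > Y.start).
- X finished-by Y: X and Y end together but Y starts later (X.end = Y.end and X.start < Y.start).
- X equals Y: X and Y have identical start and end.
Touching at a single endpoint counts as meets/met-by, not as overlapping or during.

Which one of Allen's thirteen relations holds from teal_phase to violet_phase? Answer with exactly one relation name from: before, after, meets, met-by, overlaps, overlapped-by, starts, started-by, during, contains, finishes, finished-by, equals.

teal_phase = [May 22, May 24]; violet_phase = [May 13, May 26].
Compare endpoints: teal_phase.start > violet_phase.start, teal_phase.start < violet_phase.end, teal_phase.end > violet_phase.start, teal_phase.end < violet_phase.end.
That pattern is 'during'.

during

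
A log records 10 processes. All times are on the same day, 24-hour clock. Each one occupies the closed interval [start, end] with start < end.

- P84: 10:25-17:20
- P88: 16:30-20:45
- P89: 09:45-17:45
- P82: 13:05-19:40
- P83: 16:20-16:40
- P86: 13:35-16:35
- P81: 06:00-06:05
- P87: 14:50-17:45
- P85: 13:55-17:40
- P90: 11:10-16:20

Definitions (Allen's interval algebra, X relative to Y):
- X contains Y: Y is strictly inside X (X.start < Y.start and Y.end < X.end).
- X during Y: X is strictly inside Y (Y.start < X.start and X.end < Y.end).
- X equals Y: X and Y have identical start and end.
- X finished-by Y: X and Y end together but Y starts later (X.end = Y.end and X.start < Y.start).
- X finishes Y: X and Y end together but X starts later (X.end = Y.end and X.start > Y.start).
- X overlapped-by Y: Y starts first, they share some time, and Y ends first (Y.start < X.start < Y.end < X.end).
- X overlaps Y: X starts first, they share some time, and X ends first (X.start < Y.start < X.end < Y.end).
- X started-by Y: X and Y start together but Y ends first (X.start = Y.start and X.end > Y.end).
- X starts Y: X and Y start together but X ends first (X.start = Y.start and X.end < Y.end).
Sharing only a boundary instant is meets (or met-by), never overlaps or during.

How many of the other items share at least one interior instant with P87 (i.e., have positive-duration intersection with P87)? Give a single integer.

8

Target P87 = [14:50, 17:45].
P81 [06:00, 06:05] → before → no.
P82 [13:05, 19:40] → contains → counts.
P83 [16:20, 16:40] → during → counts.
P84 [10:25, 17:20] → overlaps → counts.
P85 [13:55, 17:40] → overlaps → counts.
P86 [13:35, 16:35] → overlaps → counts.
P88 [16:30, 20:45] → overlapped-by → counts.
P89 [09:45, 17:45] → finished-by → counts.
P90 [11:10, 16:20] → overlaps → counts.
Total: 8.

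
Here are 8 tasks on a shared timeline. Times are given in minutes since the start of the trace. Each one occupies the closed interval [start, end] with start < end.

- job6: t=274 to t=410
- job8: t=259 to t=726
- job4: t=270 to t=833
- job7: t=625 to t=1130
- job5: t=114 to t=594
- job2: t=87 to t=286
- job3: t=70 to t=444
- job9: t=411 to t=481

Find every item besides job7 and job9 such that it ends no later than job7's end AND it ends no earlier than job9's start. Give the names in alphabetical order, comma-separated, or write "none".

job3, job4, job5, job8

Conditions: its end is no later than job7's end (X.end <= t=1130) AND its end is no earlier than job9's start (X.end >= t=411).
job2: end t=286 <= t=1130? ✓; end t=286 >= t=411? ✗ → no.
job3: end t=444 <= t=1130? ✓; end t=444 >= t=411? ✓ → yes.
job4: end t=833 <= t=1130? ✓; end t=833 >= t=411? ✓ → yes.
job5: end t=594 <= t=1130? ✓; end t=594 >= t=411? ✓ → yes.
job6: end t=410 <= t=1130? ✓; end t=410 >= t=411? ✗ → no.
job8: end t=726 <= t=1130? ✓; end t=726 >= t=411? ✓ → yes.
Result: job3, job4, job5, job8.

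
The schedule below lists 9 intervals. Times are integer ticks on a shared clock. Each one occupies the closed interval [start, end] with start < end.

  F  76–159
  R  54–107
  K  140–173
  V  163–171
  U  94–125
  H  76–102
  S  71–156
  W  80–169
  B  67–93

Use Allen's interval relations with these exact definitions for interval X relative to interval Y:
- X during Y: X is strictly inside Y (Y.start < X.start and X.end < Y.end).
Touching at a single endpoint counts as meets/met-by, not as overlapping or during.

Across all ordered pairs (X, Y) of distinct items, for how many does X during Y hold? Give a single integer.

Checking all 72 ordered pairs for relation 'during'; matching pairs in alphabetical order:
(B, R): B during R ✓
(H, R): H during R ✓
(H, S): H during S ✓
(U, F): U during F ✓
(U, S): U during S ✓
(U, W): U during W ✓
(V, K): V during K ✓
Count: 7.

7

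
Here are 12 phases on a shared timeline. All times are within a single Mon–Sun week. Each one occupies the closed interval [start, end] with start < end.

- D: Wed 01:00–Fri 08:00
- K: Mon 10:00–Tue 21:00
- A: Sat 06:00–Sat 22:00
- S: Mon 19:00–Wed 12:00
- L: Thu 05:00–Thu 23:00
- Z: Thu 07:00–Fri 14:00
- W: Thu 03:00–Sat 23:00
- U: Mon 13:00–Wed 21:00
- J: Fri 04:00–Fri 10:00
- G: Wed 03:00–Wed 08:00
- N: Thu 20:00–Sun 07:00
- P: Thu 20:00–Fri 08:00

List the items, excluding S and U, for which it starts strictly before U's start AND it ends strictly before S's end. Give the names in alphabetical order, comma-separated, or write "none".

K

Conditions: its start is strictly before U's start (X.start < Mon 13:00) AND its end is strictly before S's end (X.end < Wed 12:00).
A: start Sat 06:00 < Mon 13:00? ✗; end Sat 22:00 < Wed 12:00? ✗ → no.
D: start Wed 01:00 < Mon 13:00? ✗; end Fri 08:00 < Wed 12:00? ✗ → no.
G: start Wed 03:00 < Mon 13:00? ✗; end Wed 08:00 < Wed 12:00? ✓ → no.
J: start Fri 04:00 < Mon 13:00? ✗; end Fri 10:00 < Wed 12:00? ✗ → no.
K: start Mon 10:00 < Mon 13:00? ✓; end Tue 21:00 < Wed 12:00? ✓ → yes.
L: start Thu 05:00 < Mon 13:00? ✗; end Thu 23:00 < Wed 12:00? ✗ → no.
N: start Thu 20:00 < Mon 13:00? ✗; end Sun 07:00 < Wed 12:00? ✗ → no.
P: start Thu 20:00 < Mon 13:00? ✗; end Fri 08:00 < Wed 12:00? ✗ → no.
W: start Thu 03:00 < Mon 13:00? ✗; end Sat 23:00 < Wed 12:00? ✗ → no.
Z: start Thu 07:00 < Mon 13:00? ✗; end Fri 14:00 < Wed 12:00? ✗ → no.
Result: K.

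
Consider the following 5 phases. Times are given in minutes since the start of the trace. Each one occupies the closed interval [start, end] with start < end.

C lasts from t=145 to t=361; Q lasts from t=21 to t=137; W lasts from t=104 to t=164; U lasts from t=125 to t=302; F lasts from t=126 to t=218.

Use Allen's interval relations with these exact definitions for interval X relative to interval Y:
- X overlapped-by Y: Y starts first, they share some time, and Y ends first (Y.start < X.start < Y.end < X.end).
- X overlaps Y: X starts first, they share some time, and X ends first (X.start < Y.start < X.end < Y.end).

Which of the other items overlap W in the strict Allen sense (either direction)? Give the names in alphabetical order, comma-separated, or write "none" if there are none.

C, F, Q, U

Target W = [t=104, t=164].
C [t=145, t=361] → overlapped-by → yes.
F [t=126, t=218] → overlapped-by → yes.
Q [t=21, t=137] → overlaps → yes.
U [t=125, t=302] → overlapped-by → yes.
Result: C, F, Q, U.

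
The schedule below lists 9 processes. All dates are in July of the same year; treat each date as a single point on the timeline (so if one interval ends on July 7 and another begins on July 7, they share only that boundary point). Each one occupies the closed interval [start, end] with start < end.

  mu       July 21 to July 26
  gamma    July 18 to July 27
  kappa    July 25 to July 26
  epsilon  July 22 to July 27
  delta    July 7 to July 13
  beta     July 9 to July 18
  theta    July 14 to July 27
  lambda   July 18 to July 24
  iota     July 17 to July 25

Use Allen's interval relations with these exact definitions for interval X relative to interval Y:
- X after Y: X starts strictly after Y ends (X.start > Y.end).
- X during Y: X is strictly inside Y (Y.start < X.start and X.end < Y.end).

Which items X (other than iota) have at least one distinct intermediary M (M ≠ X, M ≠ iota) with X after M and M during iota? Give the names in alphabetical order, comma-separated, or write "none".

kappa

Target iota = [July 17, July 25].
Intermediaries M with M during iota: lambda.
Via lambda — items with X after lambda: kappa.
Union: kappa.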